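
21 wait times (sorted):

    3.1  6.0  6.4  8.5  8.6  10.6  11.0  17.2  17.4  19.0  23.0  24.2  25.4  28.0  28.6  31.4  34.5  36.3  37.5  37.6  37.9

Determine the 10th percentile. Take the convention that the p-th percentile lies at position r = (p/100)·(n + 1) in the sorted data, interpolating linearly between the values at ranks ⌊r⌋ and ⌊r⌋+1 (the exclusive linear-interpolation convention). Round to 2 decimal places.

n = 21.
r = (10/100)·(21 + 1) = 2.2.
Rank 2 is 6.0 and rank 3 is 6.4.
Interpolate: 6.0 + 0.2·(6.4 − 6.0) = 6.0 + 0.2·0.4 = 6.08.

6.08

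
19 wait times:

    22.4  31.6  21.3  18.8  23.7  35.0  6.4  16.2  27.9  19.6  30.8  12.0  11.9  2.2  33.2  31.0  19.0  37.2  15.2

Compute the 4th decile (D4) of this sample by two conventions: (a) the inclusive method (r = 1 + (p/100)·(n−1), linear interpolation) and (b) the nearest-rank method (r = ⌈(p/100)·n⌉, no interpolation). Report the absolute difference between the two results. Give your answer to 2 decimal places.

Sorted: 2.2, 6.4, 11.9, 12.0, 15.2, 16.2, 18.8, 19.0, 19.6, 21.3, 22.4, 23.7, 27.9, 30.8, 31.0, 31.6, 33.2, 35.0, 37.2.
n = 19.
(a) r = 8.2; between ranks 8 (19.0) and 9 (19.6): 19.12.
(b) the nearest-rank method: rank 8 → 19.
|19.12 − 19| = 0.12.

0.12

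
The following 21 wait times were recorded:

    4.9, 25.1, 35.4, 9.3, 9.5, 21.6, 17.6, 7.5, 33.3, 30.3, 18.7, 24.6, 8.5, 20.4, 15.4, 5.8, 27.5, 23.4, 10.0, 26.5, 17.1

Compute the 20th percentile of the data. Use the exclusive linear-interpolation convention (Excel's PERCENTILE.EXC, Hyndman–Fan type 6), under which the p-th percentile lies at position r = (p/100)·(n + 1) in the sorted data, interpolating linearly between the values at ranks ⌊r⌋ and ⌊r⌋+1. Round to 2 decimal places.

8.82

Sorted: 4.9, 5.8, 7.5, 8.5, 9.3, 9.5, 10.0, 15.4, 17.1, 17.6, 18.7, 20.4, 21.6, 23.4, 24.6, 25.1, 26.5, 27.5, 30.3, 33.3, 35.4.
n = 21.
r = (20/100)·(21 + 1) = 4.4.
Rank 4 is 8.5 and rank 5 is 9.3.
Interpolate: 8.5 + 0.4·(9.3 − 8.5) = 8.5 + 0.4·0.8 = 8.82.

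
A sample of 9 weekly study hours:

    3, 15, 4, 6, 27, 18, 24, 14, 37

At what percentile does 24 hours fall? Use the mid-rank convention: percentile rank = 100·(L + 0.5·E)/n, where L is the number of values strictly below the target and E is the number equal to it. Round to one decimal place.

72.2

Sorted: 3, 4, 6, 14, 15, 18, 24, 27, 37.
Count below 24: L = 6; count equal: E = 1; n = 9.
Percentile rank = 100·(6 + 0.5·1)/9 = 100·6.5/9 = 72.22.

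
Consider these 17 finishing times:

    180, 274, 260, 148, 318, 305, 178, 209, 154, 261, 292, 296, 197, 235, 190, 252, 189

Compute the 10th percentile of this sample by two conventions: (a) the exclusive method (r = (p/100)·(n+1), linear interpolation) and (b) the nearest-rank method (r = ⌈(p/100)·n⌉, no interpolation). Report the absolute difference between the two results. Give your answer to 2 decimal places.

Sorted: 148, 154, 178, 180, 189, 190, 197, 209, 235, 252, 260, 261, 274, 292, 296, 305, 318.
n = 17.
(a) r = 1.8; between ranks 1 (148) and 2 (154): 152.8.
(b) the nearest-rank method: rank 2 → 154.
|152.8 − 154| = 1.2.

1.20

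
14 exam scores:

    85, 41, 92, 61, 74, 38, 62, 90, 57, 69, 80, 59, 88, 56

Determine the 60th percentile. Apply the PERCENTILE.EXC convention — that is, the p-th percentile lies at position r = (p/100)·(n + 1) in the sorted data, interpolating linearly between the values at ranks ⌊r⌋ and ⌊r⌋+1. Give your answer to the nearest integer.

74

Sorted: 38, 41, 56, 57, 59, 61, 62, 69, 74, 80, 85, 88, 90, 92.
n = 14.
r = (60/100)·(14 + 1) = 9.
r is an integer, so P60 is the value at rank 9: 74.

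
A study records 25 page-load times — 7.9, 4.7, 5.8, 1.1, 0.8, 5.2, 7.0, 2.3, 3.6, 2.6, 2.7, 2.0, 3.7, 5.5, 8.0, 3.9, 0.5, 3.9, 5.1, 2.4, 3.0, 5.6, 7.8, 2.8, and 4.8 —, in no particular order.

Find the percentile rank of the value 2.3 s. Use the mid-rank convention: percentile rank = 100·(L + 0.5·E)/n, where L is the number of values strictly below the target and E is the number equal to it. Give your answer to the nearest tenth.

Sorted: 0.5, 0.8, 1.1, 2.0, 2.3, 2.4, 2.6, 2.7, 2.8, 3.0, 3.6, 3.7, 3.9, 3.9, 4.7, 4.8, 5.1, 5.2, 5.5, 5.6, 5.8, 7.0, 7.8, 7.9, 8.0.
Count below 2.3: L = 4; count equal: E = 1; n = 25.
Percentile rank = 100·(4 + 0.5·1)/25 = 100·4.5/25 = 18.

18.0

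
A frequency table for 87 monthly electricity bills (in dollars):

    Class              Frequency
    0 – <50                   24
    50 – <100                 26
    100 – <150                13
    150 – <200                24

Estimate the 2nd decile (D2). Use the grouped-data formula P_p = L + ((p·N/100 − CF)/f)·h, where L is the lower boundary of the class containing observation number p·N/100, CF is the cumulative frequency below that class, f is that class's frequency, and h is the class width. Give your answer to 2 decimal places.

36.25

N = 87; target position k = 20/100 · 87 = 17.4.
Cumulative frequencies: 24, 50, 63, 87.
Observation 17.4 falls in the class 0 – <50.
L = 0, CF = 0, f = 24, h = 50.
P20 = 0 + ((17.4 − 0)/24)·50 = 0 + 36.25 = 36.25.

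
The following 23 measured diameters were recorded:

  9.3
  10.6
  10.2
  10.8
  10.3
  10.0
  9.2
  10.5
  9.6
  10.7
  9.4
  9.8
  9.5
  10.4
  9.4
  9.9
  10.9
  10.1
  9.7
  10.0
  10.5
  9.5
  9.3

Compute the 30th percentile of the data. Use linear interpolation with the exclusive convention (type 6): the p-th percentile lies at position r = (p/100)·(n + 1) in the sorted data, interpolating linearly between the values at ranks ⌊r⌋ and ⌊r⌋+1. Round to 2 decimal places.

9.52

Sorted: 9.2, 9.3, 9.3, 9.4, 9.4, 9.5, 9.5, 9.6, 9.7, 9.8, 9.9, 10.0, 10.0, 10.1, 10.2, 10.3, 10.4, 10.5, 10.5, 10.6, 10.7, 10.8, 10.9.
n = 23.
r = (30/100)·(23 + 1) = 7.2.
Rank 7 is 9.5 and rank 8 is 9.6.
Interpolate: 9.5 + 0.2·(9.6 − 9.5) = 9.5 + 0.2·0.1 = 9.52.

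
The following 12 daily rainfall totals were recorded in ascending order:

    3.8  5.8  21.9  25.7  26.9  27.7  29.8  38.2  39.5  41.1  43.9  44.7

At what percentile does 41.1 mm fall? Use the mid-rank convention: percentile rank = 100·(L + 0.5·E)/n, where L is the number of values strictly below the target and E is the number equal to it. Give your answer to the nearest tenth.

Count below 41.1: L = 9; count equal: E = 1; n = 12.
Percentile rank = 100·(9 + 0.5·1)/12 = 100·9.5/12 = 79.17.

79.2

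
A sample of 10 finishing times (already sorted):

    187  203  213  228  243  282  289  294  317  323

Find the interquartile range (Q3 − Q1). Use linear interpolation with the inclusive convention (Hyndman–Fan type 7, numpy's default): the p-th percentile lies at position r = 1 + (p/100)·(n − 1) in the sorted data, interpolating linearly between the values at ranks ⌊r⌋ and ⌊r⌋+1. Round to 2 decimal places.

n = 10.
P25: r = 3.25; ranks 3–4 are 213, 228; interpolating gives 216.75.
P75: r = 7.75; ranks 7–8 are 289, 294; interpolating gives 292.75.
Difference: 292.75 − 216.75 = 76.

76.00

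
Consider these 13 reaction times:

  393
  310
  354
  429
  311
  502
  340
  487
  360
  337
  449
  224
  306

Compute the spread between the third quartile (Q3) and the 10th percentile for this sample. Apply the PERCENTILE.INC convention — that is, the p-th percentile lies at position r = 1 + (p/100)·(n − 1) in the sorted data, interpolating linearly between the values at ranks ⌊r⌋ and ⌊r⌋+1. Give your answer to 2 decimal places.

Sorted: 224, 306, 310, 311, 337, 340, 354, 360, 393, 429, 449, 487, 502.
n = 13.
P10: r = 2.2; ranks 2–3 are 306, 310; interpolating gives 306.8.
P75: r = 10 (integer) → 429.
Difference: 429 − 306.8 = 122.2.

122.20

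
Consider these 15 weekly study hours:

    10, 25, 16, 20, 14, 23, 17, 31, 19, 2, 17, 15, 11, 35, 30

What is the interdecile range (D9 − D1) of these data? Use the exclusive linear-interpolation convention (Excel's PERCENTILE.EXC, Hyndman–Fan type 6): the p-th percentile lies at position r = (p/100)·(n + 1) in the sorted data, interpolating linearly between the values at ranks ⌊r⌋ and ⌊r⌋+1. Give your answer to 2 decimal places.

Sorted: 2, 10, 11, 14, 15, 16, 17, 17, 19, 20, 23, 25, 30, 31, 35.
n = 15.
P10: r = 1.6; ranks 1–2 are 2, 10; interpolating gives 6.8.
P90: r = 14.4; ranks 14–15 are 31, 35; interpolating gives 32.6.
Difference: 32.6 − 6.8 = 25.8.

25.80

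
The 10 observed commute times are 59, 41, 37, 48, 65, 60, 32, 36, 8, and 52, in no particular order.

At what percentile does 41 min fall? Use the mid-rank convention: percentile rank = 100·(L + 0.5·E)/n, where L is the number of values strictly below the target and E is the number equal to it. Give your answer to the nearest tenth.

Sorted: 8, 32, 36, 37, 41, 48, 52, 59, 60, 65.
Count below 41: L = 4; count equal: E = 1; n = 10.
Percentile rank = 100·(4 + 0.5·1)/10 = 100·4.5/10 = 45.

45.0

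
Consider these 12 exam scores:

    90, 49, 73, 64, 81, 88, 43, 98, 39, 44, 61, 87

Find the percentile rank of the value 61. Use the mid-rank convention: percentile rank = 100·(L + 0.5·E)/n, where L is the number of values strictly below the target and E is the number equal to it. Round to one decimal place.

37.5

Sorted: 39, 43, 44, 49, 61, 64, 73, 81, 87, 88, 90, 98.
Count below 61: L = 4; count equal: E = 1; n = 12.
Percentile rank = 100·(4 + 0.5·1)/12 = 100·4.5/12 = 37.5.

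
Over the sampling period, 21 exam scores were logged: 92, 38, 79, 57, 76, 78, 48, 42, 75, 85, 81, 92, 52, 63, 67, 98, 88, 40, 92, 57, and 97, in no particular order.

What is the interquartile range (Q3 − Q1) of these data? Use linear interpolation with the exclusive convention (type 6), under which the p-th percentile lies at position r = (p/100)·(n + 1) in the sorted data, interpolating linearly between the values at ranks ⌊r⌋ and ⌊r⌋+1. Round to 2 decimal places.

35.50

Sorted: 38, 40, 42, 48, 52, 57, 57, 63, 67, 75, 76, 78, 79, 81, 85, 88, 92, 92, 92, 97, 98.
n = 21.
P25: r = 5.5; ranks 5–6 are 52, 57; interpolating gives 54.5.
P75: r = 16.5; ranks 16–17 are 88, 92; interpolating gives 90.
Difference: 90 − 54.5 = 35.5.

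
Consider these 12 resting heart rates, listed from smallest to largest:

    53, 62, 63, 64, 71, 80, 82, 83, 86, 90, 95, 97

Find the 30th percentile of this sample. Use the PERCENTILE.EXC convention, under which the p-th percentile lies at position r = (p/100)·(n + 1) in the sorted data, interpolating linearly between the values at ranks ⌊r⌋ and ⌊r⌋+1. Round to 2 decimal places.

n = 12.
r = (30/100)·(12 + 1) = 3.9.
Rank 3 is 63 and rank 4 is 64.
Interpolate: 63 + 0.9·(64 − 63) = 63 + 0.9·1 = 63.9.

63.90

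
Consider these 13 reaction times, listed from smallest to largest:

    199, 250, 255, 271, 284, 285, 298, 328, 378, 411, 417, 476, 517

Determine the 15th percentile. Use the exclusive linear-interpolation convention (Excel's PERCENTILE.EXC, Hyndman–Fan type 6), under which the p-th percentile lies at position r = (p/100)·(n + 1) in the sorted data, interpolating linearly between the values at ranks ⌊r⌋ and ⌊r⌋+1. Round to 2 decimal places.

n = 13.
r = (15/100)·(13 + 1) = 2.1.
Rank 2 is 250 and rank 3 is 255.
Interpolate: 250 + 0.1·(255 − 250) = 250 + 0.1·5 = 250.5.

250.50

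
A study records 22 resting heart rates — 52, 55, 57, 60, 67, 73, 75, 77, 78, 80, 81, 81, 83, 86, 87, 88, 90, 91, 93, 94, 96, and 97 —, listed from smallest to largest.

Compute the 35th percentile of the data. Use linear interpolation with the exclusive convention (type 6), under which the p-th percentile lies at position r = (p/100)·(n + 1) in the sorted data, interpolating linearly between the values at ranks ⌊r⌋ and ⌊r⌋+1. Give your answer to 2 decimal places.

77.05

n = 22.
r = (35/100)·(22 + 1) = 8.05.
Rank 8 is 77 and rank 9 is 78.
Interpolate: 77 + 0.05·(78 − 77) = 77 + 0.05·1 = 77.05.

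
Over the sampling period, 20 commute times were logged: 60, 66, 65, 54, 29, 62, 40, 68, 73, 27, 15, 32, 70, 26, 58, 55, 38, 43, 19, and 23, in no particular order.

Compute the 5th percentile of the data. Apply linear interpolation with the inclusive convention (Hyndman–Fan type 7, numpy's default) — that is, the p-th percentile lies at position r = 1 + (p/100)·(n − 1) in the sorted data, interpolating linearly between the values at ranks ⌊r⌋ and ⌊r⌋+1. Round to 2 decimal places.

Sorted: 15, 19, 23, 26, 27, 29, 32, 38, 40, 43, 54, 55, 58, 60, 62, 65, 66, 68, 70, 73.
n = 20.
r = 1 + (5/100)·(20 − 1) = 1 + 0.95 = 1.95.
Rank 1 is 15 and rank 2 is 19.
Interpolate: 15 + 0.95·(19 − 15) = 15 + 0.95·4 = 18.8.

18.80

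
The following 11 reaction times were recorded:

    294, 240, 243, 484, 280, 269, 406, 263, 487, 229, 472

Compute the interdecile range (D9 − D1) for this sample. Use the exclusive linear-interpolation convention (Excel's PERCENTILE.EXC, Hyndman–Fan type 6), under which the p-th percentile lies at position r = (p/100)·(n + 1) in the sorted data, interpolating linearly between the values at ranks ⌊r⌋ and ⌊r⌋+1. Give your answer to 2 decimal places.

Sorted: 229, 240, 243, 263, 269, 280, 294, 406, 472, 484, 487.
n = 11.
P10: r = 1.2; ranks 1–2 are 229, 240; interpolating gives 231.2.
P90: r = 10.8; ranks 10–11 are 484, 487; interpolating gives 486.4.
Difference: 486.4 − 231.2 = 255.2.

255.20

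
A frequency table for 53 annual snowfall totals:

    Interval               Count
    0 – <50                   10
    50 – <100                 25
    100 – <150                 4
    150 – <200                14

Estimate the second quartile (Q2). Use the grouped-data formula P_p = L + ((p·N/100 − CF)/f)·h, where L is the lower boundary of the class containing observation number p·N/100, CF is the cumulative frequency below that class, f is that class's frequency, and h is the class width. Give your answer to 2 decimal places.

83.00

N = 53; target position k = 50/100 · 53 = 26.5.
Cumulative frequencies: 10, 35, 39, 53.
Observation 26.5 falls in the class 50 – <100.
L = 50, CF = 10, f = 25, h = 50.
P50 = 50 + ((26.5 − 10)/25)·50 = 50 + 33 = 83.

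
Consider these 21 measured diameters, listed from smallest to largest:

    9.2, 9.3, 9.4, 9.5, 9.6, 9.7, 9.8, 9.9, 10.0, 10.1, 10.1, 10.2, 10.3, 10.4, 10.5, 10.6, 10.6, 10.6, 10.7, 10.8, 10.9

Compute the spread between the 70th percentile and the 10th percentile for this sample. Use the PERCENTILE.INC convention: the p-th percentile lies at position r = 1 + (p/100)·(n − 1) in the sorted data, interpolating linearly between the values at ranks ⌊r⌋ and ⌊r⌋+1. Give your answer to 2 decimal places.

n = 21.
P10: r = 3 (integer) → 9.4.
P70: r = 15 (integer) → 10.5.
Difference: 10.5 − 9.4 = 1.1.

1.10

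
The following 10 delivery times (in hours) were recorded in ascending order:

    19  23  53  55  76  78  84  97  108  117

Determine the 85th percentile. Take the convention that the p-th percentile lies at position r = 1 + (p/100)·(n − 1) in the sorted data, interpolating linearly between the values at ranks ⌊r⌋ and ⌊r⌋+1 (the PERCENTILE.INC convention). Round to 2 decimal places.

n = 10.
r = 1 + (85/100)·(10 − 1) = 1 + 7.65 = 8.65.
Rank 8 is 97 and rank 9 is 108.
Interpolate: 97 + 0.65·(108 − 97) = 97 + 0.65·11 = 104.15.

104.15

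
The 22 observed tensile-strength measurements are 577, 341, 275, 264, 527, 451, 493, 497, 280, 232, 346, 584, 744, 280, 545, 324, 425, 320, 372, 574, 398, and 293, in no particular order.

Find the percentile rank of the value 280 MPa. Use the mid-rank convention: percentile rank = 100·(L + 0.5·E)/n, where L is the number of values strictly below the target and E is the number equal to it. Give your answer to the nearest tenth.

18.2

Sorted: 232, 264, 275, 280, 280, 293, 320, 324, 341, 346, 372, 398, 425, 451, 493, 497, 527, 545, 574, 577, 584, 744.
Count below 280: L = 3; count equal: E = 2; n = 22.
Percentile rank = 100·(3 + 0.5·2)/22 = 100·4/22 = 18.18.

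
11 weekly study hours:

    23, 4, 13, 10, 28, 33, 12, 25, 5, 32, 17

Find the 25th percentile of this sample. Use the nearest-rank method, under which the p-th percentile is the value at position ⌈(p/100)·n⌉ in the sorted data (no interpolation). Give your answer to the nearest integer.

Sorted: 4, 5, 10, 12, 13, 17, 23, 25, 28, 32, 33.
n = 11.
Position = ⌈25/100 · 11⌉ = ⌈2.75⌉ = 3.
The value at rank 3 is 10.

10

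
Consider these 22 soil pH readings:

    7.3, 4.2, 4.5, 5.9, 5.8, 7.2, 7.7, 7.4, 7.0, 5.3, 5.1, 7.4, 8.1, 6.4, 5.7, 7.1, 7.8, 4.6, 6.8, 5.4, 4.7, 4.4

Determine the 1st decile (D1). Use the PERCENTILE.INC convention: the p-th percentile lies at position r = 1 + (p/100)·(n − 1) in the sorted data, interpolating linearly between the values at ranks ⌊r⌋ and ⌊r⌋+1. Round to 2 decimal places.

Sorted: 4.2, 4.4, 4.5, 4.6, 4.7, 5.1, 5.3, 5.4, 5.7, 5.8, 5.9, 6.4, 6.8, 7.0, 7.1, 7.2, 7.3, 7.4, 7.4, 7.7, 7.8, 8.1.
n = 22.
r = 1 + (10/100)·(22 − 1) = 1 + 2.1 = 3.1.
Rank 3 is 4.5 and rank 4 is 4.6.
Interpolate: 4.5 + 0.1·(4.6 − 4.5) = 4.5 + 0.1·0.1 = 4.51.

4.51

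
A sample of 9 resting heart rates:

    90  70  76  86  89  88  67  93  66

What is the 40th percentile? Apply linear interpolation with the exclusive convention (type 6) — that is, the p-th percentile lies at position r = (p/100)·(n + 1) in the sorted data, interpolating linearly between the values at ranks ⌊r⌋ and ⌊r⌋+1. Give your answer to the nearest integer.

76

Sorted: 66, 67, 70, 76, 86, 88, 89, 90, 93.
n = 9.
r = (40/100)·(9 + 1) = 4.
r is an integer, so P40 is the value at rank 4: 76.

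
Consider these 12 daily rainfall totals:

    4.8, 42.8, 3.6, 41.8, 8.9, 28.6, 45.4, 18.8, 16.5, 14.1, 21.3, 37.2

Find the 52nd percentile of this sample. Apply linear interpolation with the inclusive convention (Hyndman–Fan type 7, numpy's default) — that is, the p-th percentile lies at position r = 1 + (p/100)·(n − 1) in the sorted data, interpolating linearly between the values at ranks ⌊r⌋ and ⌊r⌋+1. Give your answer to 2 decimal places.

20.60

Sorted: 3.6, 4.8, 8.9, 14.1, 16.5, 18.8, 21.3, 28.6, 37.2, 41.8, 42.8, 45.4.
n = 12.
r = 1 + (52/100)·(12 − 1) = 1 + 5.72 = 6.72.
Rank 6 is 18.8 and rank 7 is 21.3.
Interpolate: 18.8 + 0.72·(21.3 − 18.8) = 18.8 + 0.72·2.5 = 20.6.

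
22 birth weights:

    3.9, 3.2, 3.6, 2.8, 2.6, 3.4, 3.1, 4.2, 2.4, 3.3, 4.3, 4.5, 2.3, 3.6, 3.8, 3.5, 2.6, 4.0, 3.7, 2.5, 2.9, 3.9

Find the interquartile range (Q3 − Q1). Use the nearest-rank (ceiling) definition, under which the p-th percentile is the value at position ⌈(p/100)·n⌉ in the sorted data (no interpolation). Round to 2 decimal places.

Sorted: 2.3, 2.4, 2.5, 2.6, 2.6, 2.8, 2.9, 3.1, 3.2, 3.3, 3.4, 3.5, 3.6, 3.6, 3.7, 3.8, 3.9, 3.9, 4.0, 4.2, 4.3, 4.5.
n = 22.
P25: rank ⌈25/100·22⌉ = 6 → 2.8.
P75: rank ⌈75/100·22⌉ = 17 → 3.9.
Difference: 3.9 − 2.8 = 1.1.

1.10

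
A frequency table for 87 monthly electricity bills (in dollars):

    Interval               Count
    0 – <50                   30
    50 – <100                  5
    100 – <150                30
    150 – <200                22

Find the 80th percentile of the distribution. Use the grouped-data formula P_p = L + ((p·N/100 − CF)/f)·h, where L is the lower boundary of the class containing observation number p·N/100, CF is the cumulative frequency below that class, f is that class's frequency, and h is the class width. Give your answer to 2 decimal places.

160.45

N = 87; target position k = 80/100 · 87 = 69.6.
Cumulative frequencies: 30, 35, 65, 87.
Observation 69.6 falls in the class 150 – <200.
L = 150, CF = 65, f = 22, h = 50.
P80 = 150 + ((69.6 − 65)/22)·50 = 150 + 10.4545 = 160.455.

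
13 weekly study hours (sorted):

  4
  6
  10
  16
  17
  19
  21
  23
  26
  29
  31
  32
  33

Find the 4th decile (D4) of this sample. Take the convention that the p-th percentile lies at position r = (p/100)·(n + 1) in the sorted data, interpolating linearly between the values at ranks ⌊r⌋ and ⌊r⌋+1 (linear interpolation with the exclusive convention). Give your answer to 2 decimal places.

18.20

n = 13.
r = (40/100)·(13 + 1) = 5.6.
Rank 5 is 17 and rank 6 is 19.
Interpolate: 17 + 0.6·(19 − 17) = 17 + 0.6·2 = 18.2.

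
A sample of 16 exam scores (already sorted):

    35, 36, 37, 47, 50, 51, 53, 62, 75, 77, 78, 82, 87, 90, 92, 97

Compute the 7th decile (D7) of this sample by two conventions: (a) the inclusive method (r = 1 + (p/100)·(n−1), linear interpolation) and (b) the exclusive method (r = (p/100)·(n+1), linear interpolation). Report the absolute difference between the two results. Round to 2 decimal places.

n = 16.
(a) r = 11.5; between ranks 11 (78) and 12 (82): 80.
(b) r = 11.9; between ranks 11 (78) and 12 (82): 81.6.
|80 − 81.6| = 1.6.

1.60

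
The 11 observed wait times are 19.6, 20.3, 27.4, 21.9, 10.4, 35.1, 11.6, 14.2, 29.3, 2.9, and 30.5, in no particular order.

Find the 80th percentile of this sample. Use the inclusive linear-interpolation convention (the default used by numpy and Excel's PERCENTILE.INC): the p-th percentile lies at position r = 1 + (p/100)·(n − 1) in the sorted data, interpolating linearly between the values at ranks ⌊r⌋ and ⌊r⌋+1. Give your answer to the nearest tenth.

29.3

Sorted: 2.9, 10.4, 11.6, 14.2, 19.6, 20.3, 21.9, 27.4, 29.3, 30.5, 35.1.
n = 11.
r = 1 + (80/100)·(11 − 1) = 1 + 8 = 9.
r is an integer, so P80 is the value at rank 9: 29.3.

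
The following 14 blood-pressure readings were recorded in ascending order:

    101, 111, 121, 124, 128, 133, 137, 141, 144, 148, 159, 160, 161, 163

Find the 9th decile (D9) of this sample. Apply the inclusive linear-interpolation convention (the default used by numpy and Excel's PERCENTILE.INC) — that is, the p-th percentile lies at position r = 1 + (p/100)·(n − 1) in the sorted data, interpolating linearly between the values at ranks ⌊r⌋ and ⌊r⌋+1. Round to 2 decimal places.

n = 14.
r = 1 + (90/100)·(14 − 1) = 1 + 11.7 = 12.7.
Rank 12 is 160 and rank 13 is 161.
Interpolate: 160 + 0.7·(161 − 160) = 160 + 0.7·1 = 160.7.

160.70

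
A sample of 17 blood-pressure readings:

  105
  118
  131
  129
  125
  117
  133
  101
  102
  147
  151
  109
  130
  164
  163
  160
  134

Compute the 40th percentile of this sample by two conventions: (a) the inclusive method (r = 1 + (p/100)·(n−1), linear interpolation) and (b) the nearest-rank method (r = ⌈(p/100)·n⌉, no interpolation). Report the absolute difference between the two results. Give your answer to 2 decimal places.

1.60

Sorted: 101, 102, 105, 109, 117, 118, 125, 129, 130, 131, 133, 134, 147, 151, 160, 163, 164.
n = 17.
(a) r = 7.4; between ranks 7 (125) and 8 (129): 126.6.
(b) the nearest-rank method: rank 7 → 125.
|126.6 − 125| = 1.6.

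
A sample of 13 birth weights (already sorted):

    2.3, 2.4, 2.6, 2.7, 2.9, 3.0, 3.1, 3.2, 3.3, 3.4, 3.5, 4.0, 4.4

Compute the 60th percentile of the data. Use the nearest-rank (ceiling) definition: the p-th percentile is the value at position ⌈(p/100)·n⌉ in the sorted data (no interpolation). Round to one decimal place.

3.2

n = 13.
Position = ⌈60/100 · 13⌉ = ⌈7.8⌉ = 8.
The value at rank 8 is 3.2.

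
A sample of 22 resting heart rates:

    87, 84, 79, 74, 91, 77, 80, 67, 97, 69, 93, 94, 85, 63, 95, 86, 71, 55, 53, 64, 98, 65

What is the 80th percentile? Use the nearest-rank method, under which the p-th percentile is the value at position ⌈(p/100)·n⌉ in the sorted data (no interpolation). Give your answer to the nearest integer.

93

Sorted: 53, 55, 63, 64, 65, 67, 69, 71, 74, 77, 79, 80, 84, 85, 86, 87, 91, 93, 94, 95, 97, 98.
n = 22.
Position = ⌈80/100 · 22⌉ = ⌈17.6⌉ = 18.
The value at rank 18 is 93.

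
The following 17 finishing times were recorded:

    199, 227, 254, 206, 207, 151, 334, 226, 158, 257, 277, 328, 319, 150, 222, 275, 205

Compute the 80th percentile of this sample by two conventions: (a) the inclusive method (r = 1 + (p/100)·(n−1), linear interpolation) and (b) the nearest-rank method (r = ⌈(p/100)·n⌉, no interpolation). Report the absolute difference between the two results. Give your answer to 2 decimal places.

0.40

Sorted: 150, 151, 158, 199, 205, 206, 207, 222, 226, 227, 254, 257, 275, 277, 319, 328, 334.
n = 17.
(a) r = 13.8; between ranks 13 (275) and 14 (277): 276.6.
(b) the nearest-rank method: rank 14 → 277.
|276.6 − 277| = 0.4.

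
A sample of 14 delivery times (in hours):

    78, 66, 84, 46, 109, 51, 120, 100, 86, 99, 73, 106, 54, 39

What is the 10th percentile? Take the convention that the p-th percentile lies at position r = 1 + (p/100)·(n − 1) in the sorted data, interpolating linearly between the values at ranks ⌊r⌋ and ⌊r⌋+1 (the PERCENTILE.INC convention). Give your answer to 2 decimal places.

Sorted: 39, 46, 51, 54, 66, 73, 78, 84, 86, 99, 100, 106, 109, 120.
n = 14.
r = 1 + (10/100)·(14 − 1) = 1 + 1.3 = 2.3.
Rank 2 is 46 and rank 3 is 51.
Interpolate: 46 + 0.3·(51 − 46) = 46 + 0.3·5 = 47.5.

47.50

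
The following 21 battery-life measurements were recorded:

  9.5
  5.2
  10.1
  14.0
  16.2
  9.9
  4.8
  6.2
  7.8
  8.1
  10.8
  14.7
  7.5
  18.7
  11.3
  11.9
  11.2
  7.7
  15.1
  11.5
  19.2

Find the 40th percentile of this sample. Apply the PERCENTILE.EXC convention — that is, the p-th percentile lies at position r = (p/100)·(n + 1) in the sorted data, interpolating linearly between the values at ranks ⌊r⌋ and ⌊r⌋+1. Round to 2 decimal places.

9.82

Sorted: 4.8, 5.2, 6.2, 7.5, 7.7, 7.8, 8.1, 9.5, 9.9, 10.1, 10.8, 11.2, 11.3, 11.5, 11.9, 14.0, 14.7, 15.1, 16.2, 18.7, 19.2.
n = 21.
r = (40/100)·(21 + 1) = 8.8.
Rank 8 is 9.5 and rank 9 is 9.9.
Interpolate: 9.5 + 0.8·(9.9 − 9.5) = 9.5 + 0.8·0.4 = 9.82.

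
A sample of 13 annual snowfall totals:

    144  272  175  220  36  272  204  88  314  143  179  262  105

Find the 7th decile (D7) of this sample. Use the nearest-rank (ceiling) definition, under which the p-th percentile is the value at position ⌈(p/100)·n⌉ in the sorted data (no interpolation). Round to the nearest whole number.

262

Sorted: 36, 88, 105, 143, 144, 175, 179, 204, 220, 262, 272, 272, 314.
n = 13.
Position = ⌈70/100 · 13⌉ = ⌈9.1⌉ = 10.
The value at rank 10 is 262.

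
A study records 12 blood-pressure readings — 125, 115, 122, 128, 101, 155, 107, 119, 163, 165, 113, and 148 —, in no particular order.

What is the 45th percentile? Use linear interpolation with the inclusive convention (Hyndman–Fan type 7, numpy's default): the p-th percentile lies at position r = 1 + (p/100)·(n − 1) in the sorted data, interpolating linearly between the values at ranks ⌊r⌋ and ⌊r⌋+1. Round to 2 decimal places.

Sorted: 101, 107, 113, 115, 119, 122, 125, 128, 148, 155, 163, 165.
n = 12.
r = 1 + (45/100)·(12 − 1) = 1 + 4.95 = 5.95.
Rank 5 is 119 and rank 6 is 122.
Interpolate: 119 + 0.95·(122 − 119) = 119 + 0.95·3 = 121.85.

121.85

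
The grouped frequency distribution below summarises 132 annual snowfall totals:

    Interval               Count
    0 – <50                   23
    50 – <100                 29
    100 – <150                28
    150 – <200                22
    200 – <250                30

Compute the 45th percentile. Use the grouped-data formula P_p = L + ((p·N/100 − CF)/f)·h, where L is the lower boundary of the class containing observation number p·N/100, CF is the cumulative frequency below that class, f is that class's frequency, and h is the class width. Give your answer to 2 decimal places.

N = 132; target position k = 45/100 · 132 = 59.4.
Cumulative frequencies: 23, 52, 80, 102, 132.
Observation 59.4 falls in the class 100 – <150.
L = 100, CF = 52, f = 28, h = 50.
P45 = 100 + ((59.4 − 52)/28)·50 = 100 + 13.2143 = 113.214.

113.21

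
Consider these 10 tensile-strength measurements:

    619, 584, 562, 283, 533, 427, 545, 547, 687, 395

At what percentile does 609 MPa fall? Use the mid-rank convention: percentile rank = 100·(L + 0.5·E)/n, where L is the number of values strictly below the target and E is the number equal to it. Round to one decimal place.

Sorted: 283, 395, 427, 533, 545, 547, 562, 584, 619, 687.
Count below 609: L = 8; count equal: E = 0; n = 10.
Percentile rank = 100·(8 + 0.5·0)/10 = 100·8/10 = 80.

80.0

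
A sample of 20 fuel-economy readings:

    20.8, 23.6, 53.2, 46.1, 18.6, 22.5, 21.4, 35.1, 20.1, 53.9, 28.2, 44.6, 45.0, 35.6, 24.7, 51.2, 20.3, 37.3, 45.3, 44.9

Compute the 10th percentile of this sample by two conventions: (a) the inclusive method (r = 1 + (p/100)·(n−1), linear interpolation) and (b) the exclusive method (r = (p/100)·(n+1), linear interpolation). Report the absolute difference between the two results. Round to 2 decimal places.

Sorted: 18.6, 20.1, 20.3, 20.8, 21.4, 22.5, 23.6, 24.7, 28.2, 35.1, 35.6, 37.3, 44.6, 44.9, 45.0, 45.3, 46.1, 51.2, 53.2, 53.9.
n = 20.
(a) r = 2.9; between ranks 2 (20.1) and 3 (20.3): 20.28.
(b) r = 2.1; between ranks 2 (20.1) and 3 (20.3): 20.12.
|20.28 − 20.12| = 0.16.

0.16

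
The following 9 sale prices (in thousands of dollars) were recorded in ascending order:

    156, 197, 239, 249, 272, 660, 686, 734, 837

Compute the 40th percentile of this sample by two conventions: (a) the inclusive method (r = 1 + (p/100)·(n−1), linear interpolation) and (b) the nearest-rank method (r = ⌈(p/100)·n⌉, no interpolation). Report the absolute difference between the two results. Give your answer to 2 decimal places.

n = 9.
(a) r = 4.2; between ranks 4 (249) and 5 (272): 253.6.
(b) the nearest-rank method: rank 4 → 249.
|253.6 − 249| = 4.6.

4.60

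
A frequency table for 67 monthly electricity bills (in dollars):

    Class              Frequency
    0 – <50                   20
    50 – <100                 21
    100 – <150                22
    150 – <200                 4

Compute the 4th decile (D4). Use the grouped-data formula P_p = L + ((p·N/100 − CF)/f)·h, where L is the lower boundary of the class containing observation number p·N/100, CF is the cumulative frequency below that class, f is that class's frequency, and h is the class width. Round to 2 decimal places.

66.19

N = 67; target position k = 40/100 · 67 = 26.8.
Cumulative frequencies: 20, 41, 63, 67.
Observation 26.8 falls in the class 50 – <100.
L = 50, CF = 20, f = 21, h = 50.
P40 = 50 + ((26.8 − 20)/21)·50 = 50 + 16.1905 = 66.1905.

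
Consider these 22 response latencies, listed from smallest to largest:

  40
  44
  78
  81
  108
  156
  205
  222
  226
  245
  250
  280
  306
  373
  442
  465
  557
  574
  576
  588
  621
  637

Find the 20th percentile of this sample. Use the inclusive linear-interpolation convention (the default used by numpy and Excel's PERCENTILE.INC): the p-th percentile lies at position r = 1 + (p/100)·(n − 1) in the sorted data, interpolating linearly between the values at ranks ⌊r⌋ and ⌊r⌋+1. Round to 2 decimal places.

n = 22.
r = 1 + (20/100)·(22 − 1) = 1 + 4.2 = 5.2.
Rank 5 is 108 and rank 6 is 156.
Interpolate: 108 + 0.2·(156 − 108) = 108 + 0.2·48 = 117.6.

117.60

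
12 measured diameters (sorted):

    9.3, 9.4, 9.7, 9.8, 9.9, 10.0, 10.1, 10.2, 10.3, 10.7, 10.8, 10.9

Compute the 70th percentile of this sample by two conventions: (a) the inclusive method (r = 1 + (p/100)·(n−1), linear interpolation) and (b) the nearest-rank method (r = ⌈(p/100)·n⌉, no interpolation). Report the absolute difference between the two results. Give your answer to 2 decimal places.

n = 12.
(a) r = 8.7; between ranks 8 (10.2) and 9 (10.3): 10.27.
(b) the nearest-rank method: rank 9 → 10.3.
|10.27 − 10.3| = 0.03.

0.03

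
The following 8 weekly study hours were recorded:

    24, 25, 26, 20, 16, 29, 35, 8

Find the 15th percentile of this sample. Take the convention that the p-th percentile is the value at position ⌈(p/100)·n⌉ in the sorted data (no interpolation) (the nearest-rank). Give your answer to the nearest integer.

16

Sorted: 8, 16, 20, 24, 25, 26, 29, 35.
n = 8.
Position = ⌈15/100 · 8⌉ = ⌈1.2⌉ = 2.
The value at rank 2 is 16.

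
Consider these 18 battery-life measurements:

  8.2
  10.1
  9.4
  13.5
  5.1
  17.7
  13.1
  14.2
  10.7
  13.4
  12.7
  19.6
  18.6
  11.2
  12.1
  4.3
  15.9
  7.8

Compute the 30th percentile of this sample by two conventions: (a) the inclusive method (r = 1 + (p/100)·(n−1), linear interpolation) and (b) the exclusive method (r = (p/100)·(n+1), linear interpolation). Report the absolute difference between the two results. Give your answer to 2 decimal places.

0.27

Sorted: 4.3, 5.1, 7.8, 8.2, 9.4, 10.1, 10.7, 11.2, 12.1, 12.7, 13.1, 13.4, 13.5, 14.2, 15.9, 17.7, 18.6, 19.6.
n = 18.
(a) r = 6.1; between ranks 6 (10.1) and 7 (10.7): 10.16.
(b) r = 5.7; between ranks 5 (9.4) and 6 (10.1): 9.89.
|10.16 − 9.89| = 0.27.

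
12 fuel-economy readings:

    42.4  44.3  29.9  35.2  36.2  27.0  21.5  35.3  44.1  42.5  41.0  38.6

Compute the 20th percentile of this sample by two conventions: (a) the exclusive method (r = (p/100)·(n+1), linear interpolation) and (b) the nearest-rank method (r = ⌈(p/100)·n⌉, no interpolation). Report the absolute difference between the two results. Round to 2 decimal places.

Sorted: 21.5, 27.0, 29.9, 35.2, 35.3, 36.2, 38.6, 41.0, 42.4, 42.5, 44.1, 44.3.
n = 12.
(a) r = 2.6; between ranks 2 (27.0) and 3 (29.9): 28.74.
(b) the nearest-rank method: rank 3 → 29.9.
|28.74 − 29.9| = 1.16.

1.16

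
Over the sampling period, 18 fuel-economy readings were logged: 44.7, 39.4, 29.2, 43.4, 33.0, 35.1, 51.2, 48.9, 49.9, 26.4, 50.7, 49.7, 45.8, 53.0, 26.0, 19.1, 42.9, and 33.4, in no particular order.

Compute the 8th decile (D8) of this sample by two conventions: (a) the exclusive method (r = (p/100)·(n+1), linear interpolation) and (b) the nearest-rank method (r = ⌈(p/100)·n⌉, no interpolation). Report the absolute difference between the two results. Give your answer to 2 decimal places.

0.16

Sorted: 19.1, 26.0, 26.4, 29.2, 33.0, 33.4, 35.1, 39.4, 42.9, 43.4, 44.7, 45.8, 48.9, 49.7, 49.9, 50.7, 51.2, 53.0.
n = 18.
(a) r = 15.2; between ranks 15 (49.9) and 16 (50.7): 50.06.
(b) the nearest-rank method: rank 15 → 49.9.
|50.06 − 49.9| = 0.16.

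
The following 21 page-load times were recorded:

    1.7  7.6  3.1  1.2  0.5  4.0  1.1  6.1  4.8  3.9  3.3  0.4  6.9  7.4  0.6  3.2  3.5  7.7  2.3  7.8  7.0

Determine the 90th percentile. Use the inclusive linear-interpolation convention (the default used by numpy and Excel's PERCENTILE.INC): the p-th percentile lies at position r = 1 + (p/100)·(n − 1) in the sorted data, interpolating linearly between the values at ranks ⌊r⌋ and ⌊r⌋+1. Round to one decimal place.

Sorted: 0.4, 0.5, 0.6, 1.1, 1.2, 1.7, 2.3, 3.1, 3.2, 3.3, 3.5, 3.9, 4.0, 4.8, 6.1, 6.9, 7.0, 7.4, 7.6, 7.7, 7.8.
n = 21.
r = 1 + (90/100)·(21 − 1) = 1 + 18 = 19.
r is an integer, so P90 is the value at rank 19: 7.6.

7.6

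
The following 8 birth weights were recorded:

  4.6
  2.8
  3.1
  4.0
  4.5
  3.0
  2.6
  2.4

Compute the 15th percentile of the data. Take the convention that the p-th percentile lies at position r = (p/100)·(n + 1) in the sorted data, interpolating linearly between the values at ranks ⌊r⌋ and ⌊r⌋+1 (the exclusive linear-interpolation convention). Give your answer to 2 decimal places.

Sorted: 2.4, 2.6, 2.8, 3.0, 3.1, 4.0, 4.5, 4.6.
n = 8.
r = (15/100)·(8 + 1) = 1.35.
Rank 1 is 2.4 and rank 2 is 2.6.
Interpolate: 2.4 + 0.35·(2.6 − 2.4) = 2.4 + 0.35·0.2 = 2.47.

2.47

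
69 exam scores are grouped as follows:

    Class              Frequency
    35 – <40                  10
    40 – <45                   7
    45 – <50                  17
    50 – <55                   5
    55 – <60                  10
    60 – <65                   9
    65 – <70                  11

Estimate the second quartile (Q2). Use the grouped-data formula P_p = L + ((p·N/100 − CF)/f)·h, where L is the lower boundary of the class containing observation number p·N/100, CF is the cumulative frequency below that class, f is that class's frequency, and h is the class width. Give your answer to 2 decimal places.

50.50

N = 69; target position k = 50/100 · 69 = 34.5.
Cumulative frequencies: 10, 17, 34, 39, 49, 58, 69.
Observation 34.5 falls in the class 50 – <55.
L = 50, CF = 34, f = 5, h = 5.
P50 = 50 + ((34.5 − 34)/5)·5 = 50 + 0.5 = 50.5.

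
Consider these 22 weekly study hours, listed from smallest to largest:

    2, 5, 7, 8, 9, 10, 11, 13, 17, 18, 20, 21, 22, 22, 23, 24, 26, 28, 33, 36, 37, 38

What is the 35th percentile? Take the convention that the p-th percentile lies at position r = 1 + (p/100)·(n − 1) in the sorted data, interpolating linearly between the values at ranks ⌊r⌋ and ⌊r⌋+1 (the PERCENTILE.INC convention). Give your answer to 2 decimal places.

14.40

n = 22.
r = 1 + (35/100)·(22 − 1) = 1 + 7.35 = 8.35.
Rank 8 is 13 and rank 9 is 17.
Interpolate: 13 + 0.35·(17 − 13) = 13 + 0.35·4 = 14.4.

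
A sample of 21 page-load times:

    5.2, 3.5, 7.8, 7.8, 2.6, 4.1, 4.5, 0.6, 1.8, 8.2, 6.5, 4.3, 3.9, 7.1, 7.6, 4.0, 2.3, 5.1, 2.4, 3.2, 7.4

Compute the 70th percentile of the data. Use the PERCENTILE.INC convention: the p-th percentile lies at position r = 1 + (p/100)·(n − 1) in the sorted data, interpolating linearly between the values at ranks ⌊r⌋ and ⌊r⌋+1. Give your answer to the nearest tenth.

6.5

Sorted: 0.6, 1.8, 2.3, 2.4, 2.6, 3.2, 3.5, 3.9, 4.0, 4.1, 4.3, 4.5, 5.1, 5.2, 6.5, 7.1, 7.4, 7.6, 7.8, 7.8, 8.2.
n = 21.
r = 1 + (70/100)·(21 − 1) = 1 + 14 = 15.
r is an integer, so P70 is the value at rank 15: 6.5.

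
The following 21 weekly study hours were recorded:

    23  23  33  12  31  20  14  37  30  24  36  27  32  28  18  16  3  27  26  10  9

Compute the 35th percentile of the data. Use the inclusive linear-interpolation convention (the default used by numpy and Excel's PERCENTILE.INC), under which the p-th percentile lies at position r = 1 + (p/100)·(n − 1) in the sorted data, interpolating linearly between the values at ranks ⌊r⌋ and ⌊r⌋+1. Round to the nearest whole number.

20

Sorted: 3, 9, 10, 12, 14, 16, 18, 20, 23, 23, 24, 26, 27, 27, 28, 30, 31, 32, 33, 36, 37.
n = 21.
r = 1 + (35/100)·(21 − 1) = 1 + 7 = 8.
r is an integer, so P35 is the value at rank 8: 20.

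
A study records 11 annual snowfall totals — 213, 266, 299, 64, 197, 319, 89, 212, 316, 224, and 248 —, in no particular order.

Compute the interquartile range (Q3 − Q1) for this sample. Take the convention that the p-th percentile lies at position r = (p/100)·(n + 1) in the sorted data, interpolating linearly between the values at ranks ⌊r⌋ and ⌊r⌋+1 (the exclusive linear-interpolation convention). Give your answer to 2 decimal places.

Sorted: 64, 89, 197, 212, 213, 224, 248, 266, 299, 316, 319.
n = 11.
P25: r = 3 (integer) → 197.
P75: r = 9 (integer) → 299.
Difference: 299 − 197 = 102.

102.00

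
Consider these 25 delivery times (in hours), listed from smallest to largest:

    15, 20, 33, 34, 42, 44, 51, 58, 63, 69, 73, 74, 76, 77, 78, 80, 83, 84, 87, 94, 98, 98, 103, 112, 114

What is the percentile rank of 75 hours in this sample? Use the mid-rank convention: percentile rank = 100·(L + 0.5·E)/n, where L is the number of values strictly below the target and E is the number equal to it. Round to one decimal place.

Count below 75: L = 12; count equal: E = 0; n = 25.
Percentile rank = 100·(12 + 0.5·0)/25 = 100·12/25 = 48.

48.0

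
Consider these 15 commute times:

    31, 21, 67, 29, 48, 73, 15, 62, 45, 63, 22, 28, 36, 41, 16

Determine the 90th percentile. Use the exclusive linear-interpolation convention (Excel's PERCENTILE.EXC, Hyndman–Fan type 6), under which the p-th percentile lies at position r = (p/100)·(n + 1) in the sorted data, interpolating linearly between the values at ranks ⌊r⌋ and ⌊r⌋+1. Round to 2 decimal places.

69.40

Sorted: 15, 16, 21, 22, 28, 29, 31, 36, 41, 45, 48, 62, 63, 67, 73.
n = 15.
r = (90/100)·(15 + 1) = 14.4.
Rank 14 is 67 and rank 15 is 73.
Interpolate: 67 + 0.4·(73 − 67) = 67 + 0.4·6 = 69.4.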